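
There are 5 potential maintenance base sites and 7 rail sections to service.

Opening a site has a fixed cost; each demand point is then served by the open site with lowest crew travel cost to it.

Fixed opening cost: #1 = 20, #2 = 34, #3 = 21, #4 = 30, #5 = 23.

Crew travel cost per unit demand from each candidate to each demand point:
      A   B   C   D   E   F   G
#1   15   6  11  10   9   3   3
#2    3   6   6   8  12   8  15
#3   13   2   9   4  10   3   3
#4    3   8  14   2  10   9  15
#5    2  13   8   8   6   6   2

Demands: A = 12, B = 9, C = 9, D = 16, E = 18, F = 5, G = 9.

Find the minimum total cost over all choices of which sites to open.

Open {#3, #4, #5}: assign each demand point to its cheapest open site.
  A→#5 12×2=24, B→#3 9×2=18, C→#5 9×8=72, D→#4 16×2=32, E→#5 18×6=108, F→#3 5×3=15, G→#5 9×2=18
  crew travel cost 287, fixed 74 → total 361.
Compare {#3, #5}: crew travel cost 319 + fixed 44 = 363.
Compare {#2, #3, #4, #5}: crew travel cost 269 + fixed 108 = 377.
Compare {#2, #3, #5}: crew travel cost 301 + fixed 78 = 379.
All other subsets cost ≥ 363. Minimum total cost: 361.

361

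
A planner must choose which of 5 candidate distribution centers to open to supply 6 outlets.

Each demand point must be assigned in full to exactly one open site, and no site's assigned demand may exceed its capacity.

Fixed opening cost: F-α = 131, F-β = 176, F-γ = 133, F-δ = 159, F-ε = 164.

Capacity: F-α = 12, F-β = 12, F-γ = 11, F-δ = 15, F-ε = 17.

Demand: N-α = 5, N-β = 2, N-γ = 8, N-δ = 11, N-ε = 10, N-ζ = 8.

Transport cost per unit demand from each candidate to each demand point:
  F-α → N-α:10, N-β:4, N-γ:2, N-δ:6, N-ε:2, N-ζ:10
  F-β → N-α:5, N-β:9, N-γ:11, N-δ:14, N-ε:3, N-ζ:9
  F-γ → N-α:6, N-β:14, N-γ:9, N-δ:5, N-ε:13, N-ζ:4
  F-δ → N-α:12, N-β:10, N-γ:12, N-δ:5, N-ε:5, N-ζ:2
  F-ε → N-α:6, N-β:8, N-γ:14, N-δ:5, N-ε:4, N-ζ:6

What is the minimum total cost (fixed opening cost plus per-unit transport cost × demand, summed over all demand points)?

Open {F-α, F-γ, F-δ, F-ε}; cheapest assignment that respects the capacities:
  F-α (cap 12, load 10): N-β, N-γ — cost 2×4 + 8×2 = 24
  F-γ (cap 11, load 11): N-δ — cost 11×5 = 55
  F-δ (cap 15, load 8): N-ζ — cost 8×2 = 16
  F-ε (cap 17, load 15): N-α, N-ε — cost 5×6 + 10×4 = 70
  Shipping 165, fixed 587 → total 752.
  Any other capacity-feasible assignment to {F-α, F-γ, F-δ, F-ε} ships for at least 165.
Compare {F-α, F-β, F-γ, F-ε}: its best feasible assignment gives total 775.
Compare {F-α, F-β, F-γ, F-δ}: its best feasible assignment gives total 784.
Every other set of open sites that can feasibly serve all demand totals ≥ 775 even under its best assignment. Minimum: 752.

752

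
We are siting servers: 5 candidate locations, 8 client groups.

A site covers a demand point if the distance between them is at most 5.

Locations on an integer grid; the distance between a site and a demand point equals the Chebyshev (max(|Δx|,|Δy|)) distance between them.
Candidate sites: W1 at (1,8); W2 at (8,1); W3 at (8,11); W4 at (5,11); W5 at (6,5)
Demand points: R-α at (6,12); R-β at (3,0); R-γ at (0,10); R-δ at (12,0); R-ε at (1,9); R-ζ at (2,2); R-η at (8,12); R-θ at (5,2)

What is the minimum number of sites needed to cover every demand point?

Coverage sets (demand points within 5 of each site):
  W1: {R-α, R-γ, R-ε}
  W2: {R-β, R-δ, R-θ}
  W3: {R-α, R-η}
  W4: {R-α, R-γ, R-ε, R-η}
  W5: {R-β, R-ε, R-ζ, R-θ}
No 2 sites suffice: every size-2 union leaves at least one demand point uncovered.
But {W2, W4, W5} covers everything, so the minimum is 3.

3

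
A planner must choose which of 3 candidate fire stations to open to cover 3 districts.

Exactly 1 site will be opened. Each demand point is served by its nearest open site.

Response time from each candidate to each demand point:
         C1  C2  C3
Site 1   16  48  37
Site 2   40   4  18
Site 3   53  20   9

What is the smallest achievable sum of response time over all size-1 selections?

62

Open {Site 2}.
  C1→Site 2 40, C2→Site 2 4, C3→Site 2 18  ⇒ total 62.
Compare {Site 3}: total 82.
Compare {Site 1}: total 101.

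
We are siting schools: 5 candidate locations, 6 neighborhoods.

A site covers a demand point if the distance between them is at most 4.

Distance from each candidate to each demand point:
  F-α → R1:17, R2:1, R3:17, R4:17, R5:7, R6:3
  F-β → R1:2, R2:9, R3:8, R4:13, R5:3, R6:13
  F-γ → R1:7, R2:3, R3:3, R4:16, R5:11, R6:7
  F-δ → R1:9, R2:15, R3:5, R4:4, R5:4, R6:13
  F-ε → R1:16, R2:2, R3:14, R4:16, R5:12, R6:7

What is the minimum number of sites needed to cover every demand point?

4

Coverage sets (demand points within 4 of each site):
  F-α: {R2, R6}
  F-β: {R1, R5}
  F-γ: {R2, R3}
  F-δ: {R4, R5}
  F-ε: {R2}
No 3 sites suffice: every size-3 union leaves at least one demand point uncovered.
But {F-α, F-β, F-γ, F-δ} covers everything, so the minimum is 4.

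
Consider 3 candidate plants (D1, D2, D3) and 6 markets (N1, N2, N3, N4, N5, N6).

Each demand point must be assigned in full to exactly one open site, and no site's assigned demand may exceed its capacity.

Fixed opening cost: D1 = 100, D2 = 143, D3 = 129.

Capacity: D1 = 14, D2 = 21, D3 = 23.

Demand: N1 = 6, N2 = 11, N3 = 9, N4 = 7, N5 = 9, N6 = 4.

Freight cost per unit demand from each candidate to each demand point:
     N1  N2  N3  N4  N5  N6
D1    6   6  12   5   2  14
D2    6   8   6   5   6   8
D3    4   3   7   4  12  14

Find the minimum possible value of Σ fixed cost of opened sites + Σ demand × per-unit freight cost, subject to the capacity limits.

568

Open {D1, D2, D3}; cheapest assignment that respects the capacities:
  D1 (cap 14, load 9): N5 — cost 9×2 = 18
  D2 (cap 21, load 20): N3, N4, N6 — cost 9×6 + 7×5 + 4×8 = 121
  D3 (cap 23, load 17): N1, N2 — cost 6×4 + 11×3 = 57
  Shipping 196, fixed 372 → total 568.
  Any other capacity-feasible assignment to {D1, D2, D3} ships for at least 196.
Total demand is 46 and no other set of sites has combined capacity ≥ 46, so {D1, D2, D3} is the only feasible choice of open sites. Minimum: 568.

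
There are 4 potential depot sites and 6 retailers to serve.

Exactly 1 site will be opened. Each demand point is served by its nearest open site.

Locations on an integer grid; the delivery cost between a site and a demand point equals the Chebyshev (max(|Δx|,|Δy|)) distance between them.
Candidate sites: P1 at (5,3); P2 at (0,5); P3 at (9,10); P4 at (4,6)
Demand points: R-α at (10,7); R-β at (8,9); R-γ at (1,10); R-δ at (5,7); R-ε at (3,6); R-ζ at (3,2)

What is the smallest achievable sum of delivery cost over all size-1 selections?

20

Open {P4}.
  R-α→P4 6, R-β→P4 4, R-γ→P4 4, R-δ→P4 1, R-ε→P4 1, R-ζ→P4 4  ⇒ total 20.
Compare {P1}: total 27.
Compare {P3}: total 30.
No size-1 selection does better; minimum is 20.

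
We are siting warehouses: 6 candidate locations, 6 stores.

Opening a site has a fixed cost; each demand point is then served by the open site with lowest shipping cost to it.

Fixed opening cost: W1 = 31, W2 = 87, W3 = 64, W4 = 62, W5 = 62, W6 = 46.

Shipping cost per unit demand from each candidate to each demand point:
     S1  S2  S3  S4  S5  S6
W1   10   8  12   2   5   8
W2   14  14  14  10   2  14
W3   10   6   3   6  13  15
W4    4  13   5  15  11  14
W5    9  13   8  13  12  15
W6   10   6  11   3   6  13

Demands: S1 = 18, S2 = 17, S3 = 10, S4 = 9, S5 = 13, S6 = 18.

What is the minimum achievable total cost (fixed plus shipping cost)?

578

Open {W1, W4}: assign each demand point to its cheapest open site.
  S1→W4 18×4=72, S2→W1 17×8=136, S3→W4 10×5=50, S4→W1 9×2=18, S5→W1 13×5=65, S6→W1 18×8=144
  shipping cost 485, fixed 93 → total 578.
Compare {W1, W3, W4}: shipping cost 431 + fixed 157 = 588.
Compare {W1, W4, W6}: shipping cost 451 + fixed 139 = 590.
Compare {W1, W2, W4}: shipping cost 446 + fixed 180 = 626.
All other subsets cost ≥ 588. Minimum total cost: 578.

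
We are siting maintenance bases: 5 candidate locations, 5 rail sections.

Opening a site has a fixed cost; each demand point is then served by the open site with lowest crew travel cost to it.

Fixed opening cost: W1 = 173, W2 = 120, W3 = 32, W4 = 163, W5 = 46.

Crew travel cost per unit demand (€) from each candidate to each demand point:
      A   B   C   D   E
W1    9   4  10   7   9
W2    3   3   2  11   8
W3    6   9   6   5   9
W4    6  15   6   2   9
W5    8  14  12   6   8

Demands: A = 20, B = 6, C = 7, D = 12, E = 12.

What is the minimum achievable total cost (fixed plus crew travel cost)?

Open {W2, W3}: assign each demand point to its cheapest open site.
  A→W2 20×3=60, B→W2 6×3=18, C→W2 7×2=14, D→W3 12×5=60, E→W2 12×8=96
  crew travel cost 248, fixed 152 → total 400.
Compare {W3}: crew travel cost 384 + fixed 32 = 416.
Compare {W2, W5}: crew travel cost 260 + fixed 166 = 426.
Compare {W2}: crew travel cost 320 + fixed 120 = 440.
All other subsets cost ≥ 416. Minimum total cost: 400.

400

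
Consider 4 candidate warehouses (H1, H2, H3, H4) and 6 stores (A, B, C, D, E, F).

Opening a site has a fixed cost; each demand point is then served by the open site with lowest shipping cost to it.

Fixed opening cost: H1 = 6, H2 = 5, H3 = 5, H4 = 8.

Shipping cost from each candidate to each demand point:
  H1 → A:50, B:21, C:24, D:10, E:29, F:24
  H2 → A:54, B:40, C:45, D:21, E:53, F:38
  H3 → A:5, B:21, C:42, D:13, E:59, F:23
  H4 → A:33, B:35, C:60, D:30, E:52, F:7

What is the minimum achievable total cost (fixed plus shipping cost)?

Open {H1, H3, H4}: assign each demand point to its cheapest open site.
  A→H3 5, B→H1 21, C→H1 24, D→H1 10, E→H1 29, F→H4 7
  shipping cost 96, fixed 19 → total 115.
Compare {H1, H2, H3, H4}: shipping cost 96 + fixed 24 = 120.
Compare {H1, H3}: shipping cost 112 + fixed 11 = 123.
Compare {H1, H2, H3}: shipping cost 112 + fixed 16 = 128.
All other subsets cost ≥ 120. Minimum total cost: 115.

115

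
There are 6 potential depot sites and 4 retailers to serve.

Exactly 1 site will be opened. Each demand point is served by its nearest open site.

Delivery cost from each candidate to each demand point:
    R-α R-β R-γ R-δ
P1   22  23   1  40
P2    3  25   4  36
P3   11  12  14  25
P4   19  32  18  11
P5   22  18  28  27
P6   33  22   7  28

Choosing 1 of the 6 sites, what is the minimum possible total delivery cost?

Open {P3}.
  R-α→P3 11, R-β→P3 12, R-γ→P3 14, R-δ→P3 25  ⇒ total 62.
Compare {P2}: total 68.
Compare {P4}: total 80.
No size-1 selection does better; minimum is 62.

62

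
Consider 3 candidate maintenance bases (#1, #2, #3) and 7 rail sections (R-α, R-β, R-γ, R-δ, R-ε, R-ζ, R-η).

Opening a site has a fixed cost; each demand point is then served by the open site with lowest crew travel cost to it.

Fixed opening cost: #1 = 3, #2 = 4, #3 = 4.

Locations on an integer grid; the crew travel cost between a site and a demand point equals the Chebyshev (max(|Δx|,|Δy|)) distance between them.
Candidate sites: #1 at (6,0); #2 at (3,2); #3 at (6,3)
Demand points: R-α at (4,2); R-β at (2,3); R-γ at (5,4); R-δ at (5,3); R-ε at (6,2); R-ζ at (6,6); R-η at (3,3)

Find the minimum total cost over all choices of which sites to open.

17

Open {#2, #3}: assign each demand point to its cheapest open site.
  R-α→#2 1, R-β→#2 1, R-γ→#3 1, R-δ→#3 1, R-ε→#3 1, R-ζ→#3 3, R-η→#2 1
  crew travel cost 9, fixed 8 → total 17.
Compare {#2}: crew travel cost 14 + fixed 4 = 18.
Compare {#3}: crew travel cost 15 + fixed 4 = 19.
Compare {#1, #2}: crew travel cost 13 + fixed 7 = 20.
All other subsets cost ≥ 18. Minimum total cost: 17.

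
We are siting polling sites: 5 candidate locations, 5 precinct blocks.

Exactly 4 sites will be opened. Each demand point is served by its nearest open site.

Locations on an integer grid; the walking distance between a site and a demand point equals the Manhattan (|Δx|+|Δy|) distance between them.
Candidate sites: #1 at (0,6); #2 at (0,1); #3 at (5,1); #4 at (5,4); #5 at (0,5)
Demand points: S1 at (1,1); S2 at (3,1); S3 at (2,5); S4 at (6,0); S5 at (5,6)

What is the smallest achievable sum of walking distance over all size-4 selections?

Open {#2, #3, #4, #5}.
  S1→#2 1, S2→#3 2, S3→#5 2, S4→#3 2, S5→#4 2  ⇒ total 9.
Compare {#1, #2, #3, #4}: total 10.
Compare {#1, #2, #3, #5}: total 12.
No size-4 selection does better; minimum is 9.

9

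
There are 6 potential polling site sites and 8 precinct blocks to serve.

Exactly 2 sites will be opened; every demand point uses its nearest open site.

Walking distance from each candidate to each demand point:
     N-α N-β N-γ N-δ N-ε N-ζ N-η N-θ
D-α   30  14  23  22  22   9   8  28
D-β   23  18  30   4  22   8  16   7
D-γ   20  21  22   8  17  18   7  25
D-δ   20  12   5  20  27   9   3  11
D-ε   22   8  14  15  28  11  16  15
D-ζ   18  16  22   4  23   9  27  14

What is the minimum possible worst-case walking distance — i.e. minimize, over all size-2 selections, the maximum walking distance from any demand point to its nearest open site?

Open {D-γ, D-δ}.
  Farthest demand point is N-α at walking distance 20 (to D-γ); all others are ≤ 20.
With {D-γ, D-ε} the worst case is 20.
With {D-α, D-δ} the worst case is 22.
No size-2 selection achieves below 20.

20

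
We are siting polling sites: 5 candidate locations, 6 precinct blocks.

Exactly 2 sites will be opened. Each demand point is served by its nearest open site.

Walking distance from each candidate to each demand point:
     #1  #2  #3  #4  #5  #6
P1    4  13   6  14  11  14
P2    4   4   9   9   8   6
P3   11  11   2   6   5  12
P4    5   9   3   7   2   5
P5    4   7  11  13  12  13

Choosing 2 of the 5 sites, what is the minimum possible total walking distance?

Open {P2, P4}.
  #1→P2 4, #2→P2 4, #3→P4 3, #4→P4 7, #5→P4 2, #6→P4 5  ⇒ total 25.
Compare {P2, P3}: total 27.
Compare {P4, P5}: total 28.
No size-2 selection does better; minimum is 25.

25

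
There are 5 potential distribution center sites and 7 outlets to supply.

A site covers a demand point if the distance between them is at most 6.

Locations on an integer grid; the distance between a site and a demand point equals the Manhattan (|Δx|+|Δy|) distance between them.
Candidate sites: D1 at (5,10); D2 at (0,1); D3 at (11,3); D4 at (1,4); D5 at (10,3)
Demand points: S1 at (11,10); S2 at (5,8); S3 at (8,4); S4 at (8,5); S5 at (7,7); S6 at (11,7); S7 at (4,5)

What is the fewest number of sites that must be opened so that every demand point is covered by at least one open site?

Coverage sets (demand points within 6 of each site):
  D1: {S1, S2, S5, S7}
  D2: {}
  D3: {S3, S4, S6}
  D4: {S7}
  D5: {S3, S4, S6}
No single site covers all 7 demand points.
But {D1, D3} covers everything, so the minimum is 2.

2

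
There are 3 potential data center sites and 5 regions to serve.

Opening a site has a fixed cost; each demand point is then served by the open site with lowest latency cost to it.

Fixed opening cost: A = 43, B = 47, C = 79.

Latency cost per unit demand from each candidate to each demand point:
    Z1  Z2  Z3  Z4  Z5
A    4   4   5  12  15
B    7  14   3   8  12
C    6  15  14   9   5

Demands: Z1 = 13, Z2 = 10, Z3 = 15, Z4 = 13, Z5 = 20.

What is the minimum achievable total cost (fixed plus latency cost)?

506

Open {A, C}: assign each demand point to its cheapest open site.
  Z1→A 13×4=52, Z2→A 10×4=40, Z3→A 15×5=75, Z4→C 13×9=117, Z5→C 20×5=100
  latency cost 384, fixed 122 → total 506.
Compare {A, B, C}: latency cost 341 + fixed 169 = 510.
Compare {A, B}: latency cost 481 + fixed 90 = 571.
Compare {B, C}: latency cost 467 + fixed 126 = 593.
All other subsets cost ≥ 510. Minimum total cost: 506.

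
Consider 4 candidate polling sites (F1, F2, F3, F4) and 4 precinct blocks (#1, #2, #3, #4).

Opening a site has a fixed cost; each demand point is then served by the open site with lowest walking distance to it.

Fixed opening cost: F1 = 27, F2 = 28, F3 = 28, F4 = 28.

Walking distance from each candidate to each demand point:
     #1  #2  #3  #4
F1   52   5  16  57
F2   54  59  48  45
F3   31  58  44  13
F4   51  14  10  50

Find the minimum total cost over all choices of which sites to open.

Open {F1, F3}: assign each demand point to its cheapest open site.
  #1→F3 31, #2→F1 5, #3→F1 16, #4→F3 13
  walking distance 65, fixed 55 → total 120.
Compare {F3, F4}: walking distance 68 + fixed 56 = 124.
Compare {F1, F3, F4}: walking distance 59 + fixed 83 = 142.
Compare {F1, F2, F3}: walking distance 65 + fixed 83 = 148.
All other subsets cost ≥ 124. Minimum total cost: 120.

120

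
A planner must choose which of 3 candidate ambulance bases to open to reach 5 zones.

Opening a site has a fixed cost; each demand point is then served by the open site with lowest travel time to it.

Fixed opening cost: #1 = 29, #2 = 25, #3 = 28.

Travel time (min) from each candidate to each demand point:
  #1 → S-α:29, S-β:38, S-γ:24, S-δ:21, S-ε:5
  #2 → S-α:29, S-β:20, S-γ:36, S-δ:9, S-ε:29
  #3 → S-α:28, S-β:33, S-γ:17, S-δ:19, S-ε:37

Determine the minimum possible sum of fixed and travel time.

Open {#1, #2}: assign each demand point to its cheapest open site.
  S-α→#1 29, S-β→#2 20, S-γ→#1 24, S-δ→#2 9, S-ε→#1 5
  travel time 87, fixed 54 → total 141.
Compare {#1}: travel time 117 + fixed 29 = 146.
Compare {#2}: travel time 123 + fixed 25 = 148.
Compare {#2, #3}: travel time 103 + fixed 53 = 156.
All other subsets cost ≥ 146. Minimum total cost: 141.

141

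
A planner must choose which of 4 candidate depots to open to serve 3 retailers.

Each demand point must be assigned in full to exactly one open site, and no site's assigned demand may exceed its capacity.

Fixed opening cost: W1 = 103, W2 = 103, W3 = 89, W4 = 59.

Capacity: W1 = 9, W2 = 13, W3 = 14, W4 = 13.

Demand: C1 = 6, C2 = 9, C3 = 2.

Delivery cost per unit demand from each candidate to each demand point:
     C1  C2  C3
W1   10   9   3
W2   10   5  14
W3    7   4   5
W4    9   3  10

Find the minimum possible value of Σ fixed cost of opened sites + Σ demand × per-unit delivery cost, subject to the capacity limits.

227

Open {W3, W4}; cheapest assignment that respects the capacities:
  W3 (cap 14, load 8): C1, C3 — cost 6×7 + 2×5 = 52
  W4 (cap 13, load 9): C2 — cost 9×3 = 27
  Shipping 79, fixed 148 → total 227.
  Any other capacity-feasible assignment to {W3, W4} ships for at least 79.
Compare {W1, W4}: its best feasible assignment gives total 255.
Compare {W2, W4}: its best feasible assignment gives total 269.
Every other set of open sites that can feasibly serve all demand totals ≥ 255 even under its best assignment. Minimum: 227.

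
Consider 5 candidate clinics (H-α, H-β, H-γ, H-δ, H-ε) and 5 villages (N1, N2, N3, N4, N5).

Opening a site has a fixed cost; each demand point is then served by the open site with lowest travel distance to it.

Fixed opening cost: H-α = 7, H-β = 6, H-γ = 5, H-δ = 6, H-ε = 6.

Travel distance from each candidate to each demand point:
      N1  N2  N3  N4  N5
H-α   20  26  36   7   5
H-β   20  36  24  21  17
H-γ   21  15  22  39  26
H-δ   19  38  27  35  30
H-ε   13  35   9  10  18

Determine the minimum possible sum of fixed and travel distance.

Open {H-α, H-γ, H-ε}: assign each demand point to its cheapest open site.
  N1→H-ε 13, N2→H-γ 15, N3→H-ε 9, N4→H-α 7, N5→H-α 5
  travel distance 49, fixed 18 → total 67.
Compare {H-α, H-ε}: travel distance 60 + fixed 13 = 73.
Compare {H-α, H-β, H-γ, H-ε}: travel distance 49 + fixed 24 = 73.
Compare {H-α, H-γ, H-δ, H-ε}: travel distance 49 + fixed 24 = 73.
All other subsets cost ≥ 73. Minimum total cost: 67.

67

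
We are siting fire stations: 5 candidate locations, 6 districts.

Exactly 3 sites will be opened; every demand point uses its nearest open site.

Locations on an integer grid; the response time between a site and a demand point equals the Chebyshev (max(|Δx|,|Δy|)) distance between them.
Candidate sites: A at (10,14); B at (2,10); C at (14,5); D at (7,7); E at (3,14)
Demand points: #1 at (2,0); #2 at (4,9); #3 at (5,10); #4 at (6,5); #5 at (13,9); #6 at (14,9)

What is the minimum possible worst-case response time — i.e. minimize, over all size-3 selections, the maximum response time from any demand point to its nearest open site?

7

Open {A, B, D}.
  Farthest demand point is #1 at response time 7 (to D); all others are ≤ 7.
With {A, C, D} the worst case is 7.
With {A, D, E} the worst case is 7.
No size-3 selection achieves below 7.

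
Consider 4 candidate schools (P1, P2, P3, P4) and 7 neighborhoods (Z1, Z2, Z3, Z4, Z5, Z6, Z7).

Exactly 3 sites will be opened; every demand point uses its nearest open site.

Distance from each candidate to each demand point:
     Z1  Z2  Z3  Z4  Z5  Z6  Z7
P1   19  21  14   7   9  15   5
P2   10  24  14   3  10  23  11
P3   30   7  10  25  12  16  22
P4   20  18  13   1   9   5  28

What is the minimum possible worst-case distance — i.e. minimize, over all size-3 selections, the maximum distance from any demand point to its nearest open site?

11

Open {P2, P3, P4}.
  Farthest demand point is Z7 at distance 11 (to P2); all others are ≤ 11.
With {P1, P2, P3} the worst case is 15.
With {P1, P2, P4} the worst case is 18.
No size-3 selection achieves below 11.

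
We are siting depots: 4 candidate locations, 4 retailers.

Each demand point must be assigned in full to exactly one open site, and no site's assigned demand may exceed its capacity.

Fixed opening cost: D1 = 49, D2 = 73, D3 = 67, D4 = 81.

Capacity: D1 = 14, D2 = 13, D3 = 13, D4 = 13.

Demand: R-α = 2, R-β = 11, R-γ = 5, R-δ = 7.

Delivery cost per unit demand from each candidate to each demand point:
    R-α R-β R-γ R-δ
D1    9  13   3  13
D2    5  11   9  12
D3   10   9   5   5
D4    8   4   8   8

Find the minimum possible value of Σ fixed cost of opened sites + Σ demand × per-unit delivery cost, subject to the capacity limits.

268

Open {D3, D4}; cheapest assignment that respects the capacities:
  D3 (cap 13, load 12): R-γ, R-δ — cost 5×5 + 7×5 = 60
  D4 (cap 13, load 13): R-α, R-β — cost 2×8 + 11×4 = 60
  Shipping 120, fixed 148 → total 268.
  Any other capacity-feasible assignment to {D3, D4} ships for at least 120.
Compare {D1, D4}: its best feasible assignment gives total 296.
Compare {D1, D3, D4}: its best feasible assignment gives total 307.
Every other set of open sites that can feasibly serve all demand totals ≥ 296 even under its best assignment. Minimum: 268.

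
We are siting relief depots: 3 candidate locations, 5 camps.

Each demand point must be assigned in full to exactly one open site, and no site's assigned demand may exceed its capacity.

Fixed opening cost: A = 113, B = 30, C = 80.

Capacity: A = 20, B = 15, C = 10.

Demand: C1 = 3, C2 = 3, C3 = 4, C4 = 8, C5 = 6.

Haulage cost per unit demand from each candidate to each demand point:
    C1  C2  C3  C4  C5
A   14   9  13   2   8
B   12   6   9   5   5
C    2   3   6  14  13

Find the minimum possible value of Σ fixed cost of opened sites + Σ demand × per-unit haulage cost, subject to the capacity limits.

219

Open {B, C}; cheapest assignment that respects the capacities:
  B (cap 15, load 14): C4, C5 — cost 8×5 + 6×5 = 70
  C (cap 10, load 10): C1, C2, C3 — cost 3×2 + 3×3 + 4×6 = 39
  Shipping 109, fixed 110 → total 219.
  Any other capacity-feasible assignment to {B, C} ships for at least 109.
Compare {A, B}: its best feasible assignment gives total 285.
Compare {A, C}: its best feasible assignment gives total 296.
Every other set of open sites that can feasibly serve all demand totals ≥ 285 even under its best assignment. Minimum: 219.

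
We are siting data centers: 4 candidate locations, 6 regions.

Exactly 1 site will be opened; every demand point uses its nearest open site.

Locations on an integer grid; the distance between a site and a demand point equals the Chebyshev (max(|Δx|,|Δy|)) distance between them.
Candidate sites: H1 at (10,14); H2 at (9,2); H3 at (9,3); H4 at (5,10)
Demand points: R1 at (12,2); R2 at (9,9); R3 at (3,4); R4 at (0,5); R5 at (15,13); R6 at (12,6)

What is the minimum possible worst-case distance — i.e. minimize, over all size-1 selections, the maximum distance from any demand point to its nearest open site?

Open {H3}.
  Farthest demand point is R5 at distance 10 (to H3); all others are ≤ 10.
With {H4} the worst case is 10.
With {H2} the worst case is 11.
No size-1 selection achieves below 10.

10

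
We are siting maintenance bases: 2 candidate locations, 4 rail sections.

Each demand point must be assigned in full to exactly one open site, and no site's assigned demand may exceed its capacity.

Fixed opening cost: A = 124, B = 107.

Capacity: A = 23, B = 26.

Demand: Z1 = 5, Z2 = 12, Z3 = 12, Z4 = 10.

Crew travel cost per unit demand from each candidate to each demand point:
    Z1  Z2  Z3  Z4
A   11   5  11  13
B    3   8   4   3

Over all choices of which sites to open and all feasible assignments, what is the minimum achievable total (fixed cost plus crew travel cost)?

Open {A, B}; cheapest assignment that respects the capacities:
  A (cap 23, load 17): Z1, Z2 — cost 5×11 + 12×5 = 115
  B (cap 26, load 22): Z3, Z4 — cost 12×4 + 10×3 = 78
  Shipping 193, fixed 231 → total 424.
  Any other capacity-feasible assignment to {A, B} ships for at least 193.
Total demand is 39 and no other set of sites has combined capacity ≥ 39, so {A, B} is the only feasible choice of open sites. Minimum: 424.

424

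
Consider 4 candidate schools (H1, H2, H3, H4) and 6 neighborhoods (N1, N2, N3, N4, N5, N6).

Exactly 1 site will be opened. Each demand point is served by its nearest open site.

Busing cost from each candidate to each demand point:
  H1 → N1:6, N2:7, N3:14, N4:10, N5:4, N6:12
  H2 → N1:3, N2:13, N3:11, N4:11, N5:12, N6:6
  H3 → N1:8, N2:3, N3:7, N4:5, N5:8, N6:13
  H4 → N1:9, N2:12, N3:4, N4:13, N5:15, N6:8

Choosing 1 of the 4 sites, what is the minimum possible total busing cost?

Open {H3}.
  N1→H3 8, N2→H3 3, N3→H3 7, N4→H3 5, N5→H3 8, N6→H3 13  ⇒ total 44.
Compare {H1}: total 53.
Compare {H2}: total 56.
No size-1 selection does better; minimum is 44.

44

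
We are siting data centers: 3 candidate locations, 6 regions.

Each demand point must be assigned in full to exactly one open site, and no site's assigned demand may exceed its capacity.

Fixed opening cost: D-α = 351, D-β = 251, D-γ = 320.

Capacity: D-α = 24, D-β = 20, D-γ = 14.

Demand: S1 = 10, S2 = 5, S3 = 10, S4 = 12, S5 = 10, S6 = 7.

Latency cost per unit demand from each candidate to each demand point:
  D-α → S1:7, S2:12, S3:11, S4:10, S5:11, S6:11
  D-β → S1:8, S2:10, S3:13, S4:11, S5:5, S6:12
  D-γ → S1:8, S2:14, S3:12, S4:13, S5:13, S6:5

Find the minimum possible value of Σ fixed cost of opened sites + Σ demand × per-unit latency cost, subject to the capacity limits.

1387

Open {D-α, D-β, D-γ}; cheapest assignment that respects the capacities:
  D-α (cap 24, load 22): S3, S4 — cost 10×11 + 12×10 = 230
  D-β (cap 20, load 20): S1, S5 — cost 10×8 + 10×5 = 130
  D-γ (cap 14, load 12): S2, S6 — cost 5×14 + 7×5 = 105
  Shipping 465, fixed 922 → total 1387.
  Any other capacity-feasible assignment to {D-α, D-β, D-γ} ships for at least 465.
Total demand is 54 and no other set of sites has combined capacity ≥ 54, so {D-α, D-β, D-γ} is the only feasible choice of open sites. Minimum: 1387.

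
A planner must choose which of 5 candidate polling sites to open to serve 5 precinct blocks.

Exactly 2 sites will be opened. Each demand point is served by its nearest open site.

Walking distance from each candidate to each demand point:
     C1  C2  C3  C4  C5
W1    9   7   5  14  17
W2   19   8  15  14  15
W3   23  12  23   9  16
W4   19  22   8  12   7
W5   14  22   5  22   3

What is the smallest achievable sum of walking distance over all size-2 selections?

38

Open {W1, W5}.
  C1→W1 9, C2→W1 7, C3→W1 5, C4→W1 14, C5→W5 3  ⇒ total 38.
Compare {W1, W4}: total 40.
Compare {W3, W5}: total 43.
No size-2 selection does better; minimum is 38.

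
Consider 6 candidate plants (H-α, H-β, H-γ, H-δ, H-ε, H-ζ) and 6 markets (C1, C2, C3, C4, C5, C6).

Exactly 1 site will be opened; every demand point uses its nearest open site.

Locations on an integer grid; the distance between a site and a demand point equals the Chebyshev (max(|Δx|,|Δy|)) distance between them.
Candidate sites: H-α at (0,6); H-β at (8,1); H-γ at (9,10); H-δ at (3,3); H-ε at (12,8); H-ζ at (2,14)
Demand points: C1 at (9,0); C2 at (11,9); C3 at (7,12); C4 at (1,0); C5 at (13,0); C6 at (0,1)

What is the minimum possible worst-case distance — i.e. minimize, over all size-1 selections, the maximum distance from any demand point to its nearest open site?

Open {H-γ}.
  Farthest demand point is C1 at distance 10 (to H-γ); all others are ≤ 10.
With {H-δ} the worst case is 10.
With {H-β} the worst case is 11.
No size-1 selection achieves below 10.

10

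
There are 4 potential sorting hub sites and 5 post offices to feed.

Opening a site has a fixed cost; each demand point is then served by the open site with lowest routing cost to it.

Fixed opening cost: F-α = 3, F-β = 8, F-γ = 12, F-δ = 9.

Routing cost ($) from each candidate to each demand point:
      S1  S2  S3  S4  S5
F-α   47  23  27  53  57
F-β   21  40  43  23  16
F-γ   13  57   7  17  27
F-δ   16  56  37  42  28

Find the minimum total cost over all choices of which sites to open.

Open {F-α, F-β, F-γ}: assign each demand point to its cheapest open site.
  S1→F-γ 13, S2→F-α 23, S3→F-γ 7, S4→F-γ 17, S5→F-β 16
  routing cost 76, fixed 23 → total 99.
Compare {F-α, F-γ}: routing cost 87 + fixed 15 = 102.
Compare {F-α, F-β, F-γ, F-δ}: routing cost 76 + fixed 32 = 108.
Compare {F-α, F-γ, F-δ}: routing cost 87 + fixed 24 = 111.
All other subsets cost ≥ 102. Minimum total cost: 99.

99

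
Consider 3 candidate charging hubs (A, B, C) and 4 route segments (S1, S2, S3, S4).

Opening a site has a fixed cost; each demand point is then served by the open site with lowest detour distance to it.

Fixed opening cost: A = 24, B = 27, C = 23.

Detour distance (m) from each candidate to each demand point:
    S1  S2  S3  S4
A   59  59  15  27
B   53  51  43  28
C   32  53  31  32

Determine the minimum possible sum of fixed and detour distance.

171

Open {C}: assign each demand point to its cheapest open site.
  S1→C 32, S2→C 53, S3→C 31, S4→C 32
  detour distance 148, fixed 23 → total 171.
Compare {A, C}: detour distance 127 + fixed 47 = 174.
Compare {A}: detour distance 160 + fixed 24 = 184.
Compare {B, C}: detour distance 142 + fixed 50 = 192.
All other subsets cost ≥ 174. Minimum total cost: 171.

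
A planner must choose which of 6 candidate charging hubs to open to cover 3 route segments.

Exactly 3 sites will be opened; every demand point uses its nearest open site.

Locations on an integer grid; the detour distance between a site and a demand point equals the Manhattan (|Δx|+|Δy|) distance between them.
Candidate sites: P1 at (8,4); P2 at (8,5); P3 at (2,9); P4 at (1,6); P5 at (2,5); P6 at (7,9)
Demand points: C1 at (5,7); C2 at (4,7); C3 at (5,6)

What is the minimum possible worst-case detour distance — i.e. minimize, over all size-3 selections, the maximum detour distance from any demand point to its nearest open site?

Open {P1, P4, P6}.
  Farthest demand point is C1 at detour distance 4 (to P6); all others are ≤ 4.
With {P1, P5, P6} the worst case is 4.
With {P2, P3, P6} the worst case is 4.
No size-3 selection achieves below 4.

4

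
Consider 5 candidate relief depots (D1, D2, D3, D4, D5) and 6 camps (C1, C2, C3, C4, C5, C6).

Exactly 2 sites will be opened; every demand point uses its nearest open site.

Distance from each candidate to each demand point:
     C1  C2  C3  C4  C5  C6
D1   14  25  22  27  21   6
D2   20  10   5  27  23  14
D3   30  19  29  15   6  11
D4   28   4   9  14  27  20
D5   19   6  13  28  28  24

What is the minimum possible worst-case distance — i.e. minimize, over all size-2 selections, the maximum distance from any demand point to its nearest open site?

Open {D3, D5}.
  Farthest demand point is C1 at distance 19 (to D5); all others are ≤ 19.
With {D2, D3} the worst case is 20.
With {D1, D4} the worst case is 21.
No size-2 selection achieves below 19.

19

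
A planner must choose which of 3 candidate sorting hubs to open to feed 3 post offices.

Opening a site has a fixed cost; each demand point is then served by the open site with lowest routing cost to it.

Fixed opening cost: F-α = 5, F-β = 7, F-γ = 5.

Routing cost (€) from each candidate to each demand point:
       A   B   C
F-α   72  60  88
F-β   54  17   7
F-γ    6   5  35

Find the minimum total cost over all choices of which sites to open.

30

Open {F-β, F-γ}: assign each demand point to its cheapest open site.
  A→F-γ 6, B→F-γ 5, C→F-β 7
  routing cost 18, fixed 12 → total 30.
Compare {F-α, F-β, F-γ}: routing cost 18 + fixed 17 = 35.
Compare {F-γ}: routing cost 46 + fixed 5 = 51.
Compare {F-α, F-γ}: routing cost 46 + fixed 10 = 56.
All other subsets cost ≥ 35. Minimum total cost: 30.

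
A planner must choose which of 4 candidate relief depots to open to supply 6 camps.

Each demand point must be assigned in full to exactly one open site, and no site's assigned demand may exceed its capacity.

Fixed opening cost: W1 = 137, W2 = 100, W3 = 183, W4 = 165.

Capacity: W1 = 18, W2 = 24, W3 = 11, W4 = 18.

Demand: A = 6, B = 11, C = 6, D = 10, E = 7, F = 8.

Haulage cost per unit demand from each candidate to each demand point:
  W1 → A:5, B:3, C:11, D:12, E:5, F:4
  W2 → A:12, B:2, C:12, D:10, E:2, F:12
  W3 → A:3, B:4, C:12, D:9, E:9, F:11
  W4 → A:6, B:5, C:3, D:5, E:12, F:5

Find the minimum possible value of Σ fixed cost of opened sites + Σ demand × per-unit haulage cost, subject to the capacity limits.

568

Open {W1, W2, W4}; cheapest assignment that respects the capacities:
  W1 (cap 18, load 14): A, F — cost 6×5 + 8×4 = 62
  W2 (cap 24, load 18): B, E — cost 11×2 + 7×2 = 36
  W4 (cap 18, load 16): C, D — cost 6×3 + 10×5 = 68
  Shipping 166, fixed 402 → total 568.
  Any other capacity-feasible assignment to {W1, W2, W4} ships for at least 166.
Compare {W2, W3, W4}: its best feasible assignment gives total 664.
Compare {W1, W2, W3}: its best feasible assignment gives total 680.
Every other set of open sites that can feasibly serve all demand totals ≥ 664 even under its best assignment. Minimum: 568.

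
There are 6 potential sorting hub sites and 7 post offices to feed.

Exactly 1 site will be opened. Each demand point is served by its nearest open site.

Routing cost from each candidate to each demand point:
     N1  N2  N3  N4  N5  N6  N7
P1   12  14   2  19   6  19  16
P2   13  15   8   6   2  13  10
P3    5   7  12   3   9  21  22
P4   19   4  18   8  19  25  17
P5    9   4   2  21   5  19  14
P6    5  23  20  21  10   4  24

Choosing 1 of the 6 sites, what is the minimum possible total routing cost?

Open {P2}.
  N1→P2 13, N2→P2 15, N3→P2 8, N4→P2 6, N5→P2 2, N6→P2 13, N7→P2 10  ⇒ total 67.
Compare {P5}: total 74.
Compare {P3}: total 79.
No size-1 selection does better; minimum is 67.

67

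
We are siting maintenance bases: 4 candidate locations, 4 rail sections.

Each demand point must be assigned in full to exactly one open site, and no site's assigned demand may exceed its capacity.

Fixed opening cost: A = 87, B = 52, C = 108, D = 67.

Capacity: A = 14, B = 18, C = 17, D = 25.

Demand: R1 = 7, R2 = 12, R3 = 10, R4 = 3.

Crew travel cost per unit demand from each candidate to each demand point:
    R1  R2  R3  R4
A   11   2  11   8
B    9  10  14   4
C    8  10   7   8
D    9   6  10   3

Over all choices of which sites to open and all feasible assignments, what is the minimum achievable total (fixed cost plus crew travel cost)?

350

Open {A, D}; cheapest assignment that respects the capacities:
  A (cap 14, load 12): R2 — cost 12×2 = 24
  D (cap 25, load 20): R1, R3, R4 — cost 7×9 + 10×10 + 3×3 = 172
  Shipping 196, fixed 154 → total 350.
  Any other capacity-feasible assignment to {A, D} ships for at least 196.
Compare {B, D}: its best feasible assignment gives total 363.
Compare {C, D}: its best feasible assignment gives total 382.
Every other set of open sites that can feasibly serve all demand totals ≥ 363 even under its best assignment. Minimum: 350.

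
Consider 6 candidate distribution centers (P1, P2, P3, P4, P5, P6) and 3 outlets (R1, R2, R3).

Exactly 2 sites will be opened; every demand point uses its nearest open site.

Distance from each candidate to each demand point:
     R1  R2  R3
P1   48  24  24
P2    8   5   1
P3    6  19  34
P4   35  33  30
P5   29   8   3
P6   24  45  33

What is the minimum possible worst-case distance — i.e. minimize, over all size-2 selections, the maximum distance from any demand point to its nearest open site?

Open {P2, P3}.
  Farthest demand point is R1 at distance 6 (to P3); all others are ≤ 6.
With {P1, P2} the worst case is 8.
With {P2, P4} the worst case is 8.
No size-2 selection achieves below 6.

6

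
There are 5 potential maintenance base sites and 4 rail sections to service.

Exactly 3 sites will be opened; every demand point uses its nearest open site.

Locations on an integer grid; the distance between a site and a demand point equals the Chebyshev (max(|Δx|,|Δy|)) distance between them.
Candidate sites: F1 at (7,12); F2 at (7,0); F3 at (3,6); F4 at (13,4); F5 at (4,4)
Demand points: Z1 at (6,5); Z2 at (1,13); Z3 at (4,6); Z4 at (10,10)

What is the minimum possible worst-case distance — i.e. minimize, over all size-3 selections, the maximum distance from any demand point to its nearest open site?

6

Open {F1, F2, F3}.
  Farthest demand point is Z2 at distance 6 (to F1); all others are ≤ 6.
With {F1, F2, F4} the worst case is 6.
With {F1, F2, F5} the worst case is 6.
No size-3 selection achieves below 6.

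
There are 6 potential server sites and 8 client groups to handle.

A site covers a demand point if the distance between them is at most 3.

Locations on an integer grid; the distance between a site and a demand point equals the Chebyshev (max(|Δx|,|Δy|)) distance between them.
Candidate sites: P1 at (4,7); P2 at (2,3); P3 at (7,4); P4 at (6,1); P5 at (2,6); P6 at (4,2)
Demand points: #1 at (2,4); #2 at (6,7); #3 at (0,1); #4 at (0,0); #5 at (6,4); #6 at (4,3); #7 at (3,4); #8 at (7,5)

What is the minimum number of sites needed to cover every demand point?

2

Coverage sets (demand points within 3 of each site):
  P1: {#1, #2, #5, #7, #8}
  P2: {#1, #3, #4, #6, #7}
  P3: {#2, #5, #6, #8}
  P4: {#5, #6, #7}
  P5: {#1, #6, #7}
  P6: {#1, #5, #6, #7, #8}
No single site covers all 8 demand points.
But {P1, P2} covers everything, so the minimum is 2.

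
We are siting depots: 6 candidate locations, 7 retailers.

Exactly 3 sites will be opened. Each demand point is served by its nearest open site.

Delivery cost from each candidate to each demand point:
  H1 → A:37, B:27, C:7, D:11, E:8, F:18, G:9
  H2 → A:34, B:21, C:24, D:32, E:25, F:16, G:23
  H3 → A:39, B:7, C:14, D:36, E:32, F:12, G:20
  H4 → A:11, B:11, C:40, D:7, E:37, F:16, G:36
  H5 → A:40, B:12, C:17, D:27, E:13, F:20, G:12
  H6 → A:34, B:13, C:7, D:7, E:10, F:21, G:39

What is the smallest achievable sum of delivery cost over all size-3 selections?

61

Open {H1, H3, H4}.
  A→H4 11, B→H3 7, C→H1 7, D→H4 7, E→H1 8, F→H3 12, G→H1 9  ⇒ total 61.
Compare {H1, H2, H4}: total 69.
Compare {H1, H4, H5}: total 69.
No size-3 selection does better; minimum is 61.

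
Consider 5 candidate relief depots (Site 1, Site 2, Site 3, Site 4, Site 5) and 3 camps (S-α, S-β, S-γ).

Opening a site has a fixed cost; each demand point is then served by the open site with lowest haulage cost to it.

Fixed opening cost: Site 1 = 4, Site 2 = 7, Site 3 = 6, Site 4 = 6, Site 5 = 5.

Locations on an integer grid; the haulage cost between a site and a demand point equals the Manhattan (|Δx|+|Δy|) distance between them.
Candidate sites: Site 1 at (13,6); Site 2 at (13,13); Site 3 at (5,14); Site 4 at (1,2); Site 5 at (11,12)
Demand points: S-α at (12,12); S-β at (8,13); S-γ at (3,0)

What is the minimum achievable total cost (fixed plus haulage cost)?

20

Open {Site 4, Site 5}: assign each demand point to its cheapest open site.
  S-α→Site 5 1, S-β→Site 5 4, S-γ→Site 4 4
  haulage cost 9, fixed 11 → total 20.
Compare {Site 2, Site 4}: haulage cost 11 + fixed 13 = 24.
Compare {Site 1, Site 4, Site 5}: haulage cost 9 + fixed 15 = 24.
Compare {Site 3, Site 4, Site 5}: haulage cost 9 + fixed 17 = 26.
All other subsets cost ≥ 24. Minimum total cost: 20.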